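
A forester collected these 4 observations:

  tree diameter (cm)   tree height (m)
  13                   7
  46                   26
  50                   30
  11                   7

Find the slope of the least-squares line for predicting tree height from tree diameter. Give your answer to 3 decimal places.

n = 4, Σx = 120, Σy = 70, Σxy = 2864, Σx² = 4906
Sxx = Σx² − (Σx)²/n = 4906 − 3600 = 1306
Sxy = Σxy − (Σx)(Σy)/n = 2864 − 2100 = 764
b = Sxy/Sxx = 764/1306 = 0.584992

0.585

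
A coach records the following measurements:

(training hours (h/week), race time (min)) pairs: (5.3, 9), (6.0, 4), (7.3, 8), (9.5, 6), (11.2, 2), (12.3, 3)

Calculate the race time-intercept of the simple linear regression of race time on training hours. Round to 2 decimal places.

11.43

n = 6, Σx = 51.6, Σy = 32, Σxy = 246.4, Σx² = 484.36
Sxx = Σx² − (Σx)²/n = 484.36 − 443.76 = 40.6
Sxy = Σxy − (Σx)(Σy)/n = 246.4 − 275.2 = -28.8
b = Sxy/Sxx = -28.8/40.6 = -0.709360
a = ȳ − b·x̄ = 5.333333 − (-0.709360)·8.6 = 11.433826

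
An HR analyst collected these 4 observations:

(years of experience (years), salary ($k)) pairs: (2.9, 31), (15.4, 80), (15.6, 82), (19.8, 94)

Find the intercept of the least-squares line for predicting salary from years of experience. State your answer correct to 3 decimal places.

20.639

n = 4, Σx = 53.7, Σy = 287, Σxy = 4462.3, Σx² = 880.97
Sxx = Σx² − (Σx)²/n = 880.97 − 720.9225 = 160.0475
Sxy = Σxy − (Σx)(Σy)/n = 4462.3 − 3852.975 = 609.325
b = Sxy/Sxx = 609.325/160.0475 = 3.807151
a = ȳ − b·x̄ = 71.75 − 3.807151·13.425 = 20.638998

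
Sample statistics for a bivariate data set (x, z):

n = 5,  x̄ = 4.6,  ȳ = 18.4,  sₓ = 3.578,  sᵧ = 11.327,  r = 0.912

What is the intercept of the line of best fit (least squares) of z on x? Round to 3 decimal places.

5.119

b = r · sᵧ/sₓ = 0.912 · 11.327/3.578 = 2.887150
a = ȳ − b·x̄ = 18.4 − 2.887150·4.6 = 5.119108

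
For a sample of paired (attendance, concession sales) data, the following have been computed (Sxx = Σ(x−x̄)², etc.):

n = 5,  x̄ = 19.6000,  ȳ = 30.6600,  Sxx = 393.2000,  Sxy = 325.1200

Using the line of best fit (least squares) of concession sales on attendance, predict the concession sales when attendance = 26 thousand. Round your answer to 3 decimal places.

35.952

b = Sxy/Sxx = 325.12/393.2 = 0.826857
a = ȳ − b·x̄ = 30.66 − 0.826857·19.6 = 14.453611
ŷ(26) = a + b·26 = 14.453611 + 0.826857·26 = 35.951882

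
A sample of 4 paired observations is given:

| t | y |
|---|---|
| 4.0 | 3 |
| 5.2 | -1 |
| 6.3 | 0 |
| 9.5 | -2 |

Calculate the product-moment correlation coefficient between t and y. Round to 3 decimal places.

n = 4, Σx = 25, Σy = 0, Σxy = -12.2, Σx² = 172.98, Σy² = 14
Sxx = Σx² − (Σx)²/n = 172.98 − 156.25 = 16.73
Sxy = Σxy − (Σx)(Σy)/n = -12.2 − 0 = -12.2
Syy = Σy² − (Σy)²/n = 14 − 0 = 14
r = Sxy/√(Sxx·Syy) = -12.2/√(234.22) = -12.2/15.304248 = -0.797164

-0.797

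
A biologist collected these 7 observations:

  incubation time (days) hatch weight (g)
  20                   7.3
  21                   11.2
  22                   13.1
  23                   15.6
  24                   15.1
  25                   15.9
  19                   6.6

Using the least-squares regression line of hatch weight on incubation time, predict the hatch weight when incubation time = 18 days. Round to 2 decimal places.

5.27

n = 7, Σx = 154, Σy = 84.8, Σxy = 1913.5, Σx² = 3416
Sxx = Σx² − (Σx)²/n = 3416 − 3388 = 28
Sxy = Σxy − (Σx)(Σy)/n = 1913.5 − 1865.6 = 47.9
b = Sxy/Sxx = 47.9/28 = 1.710714
a = ȳ − b·x̄ = 12.114286 − 1.710714·22 = -25.521429
ŷ(18) = a + b·18 = -25.521429 + 1.710714·18 = 5.271429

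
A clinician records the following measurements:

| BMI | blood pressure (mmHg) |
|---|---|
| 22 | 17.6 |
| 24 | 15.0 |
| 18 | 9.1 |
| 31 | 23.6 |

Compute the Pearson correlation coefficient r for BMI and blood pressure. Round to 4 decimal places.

n = 4, Σx = 95, Σy = 65.3, Σxy = 1642.6, Σx² = 2345, Σy² = 1174.53
Sxx = Σx² − (Σx)²/n = 2345 − 2256.25 = 88.75
Sxy = Σxy − (Σx)(Σy)/n = 1642.6 − 1550.875 = 91.725
Syy = Σy² − (Σy)²/n = 1174.53 − 1066.0225 = 108.5075
r = Sxy/√(Sxx·Syy) = 91.725/√(9630.040625) = 91.725/98.132770 = 0.934703

0.9347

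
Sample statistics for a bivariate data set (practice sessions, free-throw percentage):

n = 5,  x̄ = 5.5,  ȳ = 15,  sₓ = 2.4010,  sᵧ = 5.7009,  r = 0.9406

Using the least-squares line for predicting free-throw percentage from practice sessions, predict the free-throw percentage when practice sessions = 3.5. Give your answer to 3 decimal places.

10.533

b = r · sᵧ/sₓ = 0.9406 · 5.7009/2.401 = 2.233347
a = ȳ − b·x̄ = 15 − 2.233347·5.5 = 2.716591
ŷ(3.5) = a + b·3.5 = 2.716591 + 2.233347·3.5 = 10.533306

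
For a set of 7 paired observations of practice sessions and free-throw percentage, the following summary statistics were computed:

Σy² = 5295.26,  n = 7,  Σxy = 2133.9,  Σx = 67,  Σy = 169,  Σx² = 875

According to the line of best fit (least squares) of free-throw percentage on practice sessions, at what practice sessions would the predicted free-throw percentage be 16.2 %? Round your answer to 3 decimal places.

Sxx = Σx² − (Σx)²/n = 875 − 641.285714 = 233.714286
Sxy = Σxy − (Σx)(Σy)/n = 2133.9 − 1617.571429 = 516.328571
b = Sxy/Sxx = 516.328571/233.714286 = 2.209230
a = ȳ − b·x̄ = 24.142857 − 2.209230·9.571429 = 2.997372
Set a + b·x = 16.2: x = (16.2 − 2.997372) / 2.209230 = 5.976123

5.976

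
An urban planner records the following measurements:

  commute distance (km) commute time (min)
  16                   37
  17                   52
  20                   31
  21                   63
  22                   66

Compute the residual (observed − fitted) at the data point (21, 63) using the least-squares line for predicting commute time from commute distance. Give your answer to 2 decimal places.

7.14

n = 5, Σx = 96, Σy = 249, Σxy = 4871, Σx² = 1870
Sxx = Σx² − (Σx)²/n = 1870 − 1843.2 = 26.8
Sxy = Σxy − (Σx)(Σy)/n = 4871 − 4780.8 = 90.2
b = Sxy/Sxx = 90.2/26.8 = 3.365672
a = ȳ − b·x̄ = 49.8 − 3.365672·19.2 = -14.820896
ŷ(21) = -14.820896 + 3.365672·21 = 55.858209
residual = y − ŷ = 63 − 55.858209 = 7.141791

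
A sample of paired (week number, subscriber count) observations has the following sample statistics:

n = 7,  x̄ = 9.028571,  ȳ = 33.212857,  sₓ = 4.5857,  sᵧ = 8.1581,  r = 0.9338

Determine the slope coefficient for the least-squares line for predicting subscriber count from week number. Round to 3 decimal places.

1.661

b = r · sᵧ/sₓ = 0.9338 · 8.1581/4.5857 = 1.661259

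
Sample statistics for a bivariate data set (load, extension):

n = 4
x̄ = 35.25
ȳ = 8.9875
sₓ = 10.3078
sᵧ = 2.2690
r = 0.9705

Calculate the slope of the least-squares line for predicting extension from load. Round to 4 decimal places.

b = r · sᵧ/sₓ = 0.9705 · 2.269/10.3078 = 0.213631

0.2136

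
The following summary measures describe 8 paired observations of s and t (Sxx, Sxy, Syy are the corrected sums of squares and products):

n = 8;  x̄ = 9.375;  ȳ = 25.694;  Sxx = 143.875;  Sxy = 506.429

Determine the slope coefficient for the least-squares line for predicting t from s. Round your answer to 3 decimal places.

3.520

b = Sxy/Sxx = 506.429/143.875 = 3.519924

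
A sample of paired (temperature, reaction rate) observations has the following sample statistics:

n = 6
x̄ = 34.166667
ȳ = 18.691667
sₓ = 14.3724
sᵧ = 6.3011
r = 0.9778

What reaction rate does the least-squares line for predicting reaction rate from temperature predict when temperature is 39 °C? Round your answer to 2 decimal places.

20.76

b = r · sᵧ/sₓ = 0.9778 · 6.3011/14.3724 = 0.428684
a = ȳ − b·x̄ = 18.691667 − 0.428684·34.166667 = 4.044969
ŷ(39) = a + b·39 = 4.044969 + 0.428684·39 = 20.763639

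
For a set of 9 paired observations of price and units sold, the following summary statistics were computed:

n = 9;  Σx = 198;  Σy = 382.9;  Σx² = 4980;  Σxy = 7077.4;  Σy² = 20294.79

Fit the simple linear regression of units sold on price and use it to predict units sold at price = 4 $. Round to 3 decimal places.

Sxx = Σx² − (Σx)²/n = 4980 − 4356 = 624
Sxy = Σxy − (Σx)(Σy)/n = 7077.4 − 8423.8 = -1346.4
b = Sxy/Sxx = -1346.4/624 = -2.157692
a = ȳ − b·x̄ = 42.544444 − (-2.157692)·22 = 90.013675
ŷ(4) = a + b·4 = 90.013675 + (-2.157692)·4 = 81.382906

81.383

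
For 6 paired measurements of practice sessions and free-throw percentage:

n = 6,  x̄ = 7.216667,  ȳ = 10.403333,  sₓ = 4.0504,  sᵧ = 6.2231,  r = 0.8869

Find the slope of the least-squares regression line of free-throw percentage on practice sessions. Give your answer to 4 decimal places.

b = r · sᵧ/sₓ = 0.8869 · 6.2231/4.0504 = 1.362647

1.3626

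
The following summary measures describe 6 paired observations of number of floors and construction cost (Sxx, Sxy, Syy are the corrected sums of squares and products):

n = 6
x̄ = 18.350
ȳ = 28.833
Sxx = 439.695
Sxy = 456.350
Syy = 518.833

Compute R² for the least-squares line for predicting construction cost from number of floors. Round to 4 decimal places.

R² = Sxy²/(Sxx·Syy) = (456.35)²/(439.695·518.833) = 0.912887

0.9129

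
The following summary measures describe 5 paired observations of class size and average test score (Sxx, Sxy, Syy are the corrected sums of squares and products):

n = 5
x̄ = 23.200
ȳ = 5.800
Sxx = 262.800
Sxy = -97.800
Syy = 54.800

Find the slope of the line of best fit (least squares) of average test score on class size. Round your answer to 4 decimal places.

-0.3721

b = Sxy/Sxx = -97.8/262.8 = -0.372146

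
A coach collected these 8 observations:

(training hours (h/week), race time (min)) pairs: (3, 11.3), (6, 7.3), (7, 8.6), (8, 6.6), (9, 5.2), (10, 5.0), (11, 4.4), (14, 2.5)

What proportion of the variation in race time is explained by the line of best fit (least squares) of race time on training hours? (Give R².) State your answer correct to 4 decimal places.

n = 8, Σx = 68, Σy = 50.9, Σxy = 370.9, Σx² = 656, Σy² = 376.15
Sxx = Σx² − (Σx)²/n = 656 − 578 = 78
Sxy = Σxy − (Σx)(Σy)/n = 370.9 − 432.65 = -61.75
Syy = Σy² − (Σy)²/n = 376.15 − 323.85125 = 52.29875
R² = Sxy²/(Sxx·Syy) = (-61.75)²/(78·52.29875) = 0.934734

0.9347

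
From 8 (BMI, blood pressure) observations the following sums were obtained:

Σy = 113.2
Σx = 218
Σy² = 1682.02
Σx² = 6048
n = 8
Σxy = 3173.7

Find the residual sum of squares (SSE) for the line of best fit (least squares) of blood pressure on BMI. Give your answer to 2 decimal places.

Sxx = Σx² − (Σx)²/n = 6048 − 5940.5 = 107.5
Sxy = Σxy − (Σx)(Σy)/n = 3173.7 − 3084.7 = 89
Syy = Σy² − (Σy)²/n = 1682.02 − 1601.78 = 80.24
b = Sxy/Sxx = 89/107.5 = 0.827907
SSE = Syy − b·Sxy = 80.24 − 0.827907·89 = 6.556279

6.56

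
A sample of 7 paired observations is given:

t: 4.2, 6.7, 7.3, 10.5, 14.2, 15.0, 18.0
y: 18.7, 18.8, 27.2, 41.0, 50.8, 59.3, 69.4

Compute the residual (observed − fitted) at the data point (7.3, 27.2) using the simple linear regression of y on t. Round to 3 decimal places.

0.313

n = 7, Σx = 75.9, Σy = 285.2, Σxy = 3693.62, Σx² = 976.71
Sxx = Σx² − (Σx)²/n = 976.71 − 822.972857 = 153.737143
Sxy = Σxy − (Σx)(Σy)/n = 3693.62 − 3092.382857 = 601.237143
b = Sxy/Sxx = 601.237143/153.737143 = 3.910813
a = ȳ − b·x̄ = 40.742857 − 3.910813·10.842857 = -1.661524
ŷ(7.3) = -1.661524 + 3.910813·7.3 = 26.887407
residual = y − ŷ = 27.2 − 26.887407 = 0.312593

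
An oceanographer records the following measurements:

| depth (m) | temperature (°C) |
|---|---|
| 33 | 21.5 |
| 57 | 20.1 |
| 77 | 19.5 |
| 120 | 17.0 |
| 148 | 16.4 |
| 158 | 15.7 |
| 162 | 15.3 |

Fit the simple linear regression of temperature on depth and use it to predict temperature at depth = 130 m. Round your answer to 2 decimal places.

16.91

n = 7, Σx = 755, Σy = 125.5, Σxy = 12783.1, Σx² = 97779
Sxx = Σx² − (Σx)²/n = 97779 − 81432.142857 = 16346.857143
Sxy = Σxy − (Σx)(Σy)/n = 12783.1 − 13536.071429 = -752.971429
b = Sxy/Sxx = -752.971429/16346.857143 = -0.046062
a = ȳ − b·x̄ = 17.928571 − (-0.046062)·107.857143 = 22.896704
ŷ(130) = a + b·130 = 22.896704 + (-0.046062)·130 = 16.908624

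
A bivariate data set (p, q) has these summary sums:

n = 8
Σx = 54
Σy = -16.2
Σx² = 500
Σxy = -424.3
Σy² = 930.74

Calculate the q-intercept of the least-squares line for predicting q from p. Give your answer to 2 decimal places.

Sxx = Σx² − (Σx)²/n = 500 − 364.5 = 135.5
Sxy = Σxy − (Σx)(Σy)/n = -424.3 − (-109.35) = -314.95
b = Sxy/Sxx = -314.95/135.5 = -2.324354
a = ȳ − b·x̄ = -2.025 − (-2.324354)·6.75 = 13.664391

13.66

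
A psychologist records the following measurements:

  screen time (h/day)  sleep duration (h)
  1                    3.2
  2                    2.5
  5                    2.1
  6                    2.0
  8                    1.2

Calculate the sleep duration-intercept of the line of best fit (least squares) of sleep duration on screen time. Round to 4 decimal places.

3.2735

n = 5, Σx = 22, Σy = 11, Σxy = 40.3, Σx² = 130
Sxx = Σx² − (Σx)²/n = 130 − 96.8 = 33.2
Sxy = Σxy − (Σx)(Σy)/n = 40.3 − 48.4 = -8.1
b = Sxy/Sxx = -8.1/33.2 = -0.243976
a = ȳ − b·x̄ = 2.2 − (-0.243976)·4.4 = 3.273494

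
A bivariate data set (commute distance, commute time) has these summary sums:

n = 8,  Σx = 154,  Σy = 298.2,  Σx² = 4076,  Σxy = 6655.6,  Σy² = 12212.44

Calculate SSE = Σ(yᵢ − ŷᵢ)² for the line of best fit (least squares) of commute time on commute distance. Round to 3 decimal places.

Sxx = Σx² − (Σx)²/n = 4076 − 2964.5 = 1111.5
Sxy = Σxy − (Σx)(Σy)/n = 6655.6 − 5740.35 = 915.25
Syy = Σy² − (Σy)²/n = 12212.44 − 11115.405 = 1097.035
b = Sxy/Sxx = 915.25/1111.5 = 0.823437
SSE = Syy − b·Sxy = 1097.035 − 0.823437·915.25 = 343.384471

343.384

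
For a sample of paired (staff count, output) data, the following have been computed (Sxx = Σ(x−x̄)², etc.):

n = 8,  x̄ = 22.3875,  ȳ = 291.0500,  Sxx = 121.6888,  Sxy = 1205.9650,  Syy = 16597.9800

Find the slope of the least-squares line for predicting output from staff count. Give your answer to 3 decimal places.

b = Sxy/Sxx = 1205.965/121.6888 = 9.910238

9.910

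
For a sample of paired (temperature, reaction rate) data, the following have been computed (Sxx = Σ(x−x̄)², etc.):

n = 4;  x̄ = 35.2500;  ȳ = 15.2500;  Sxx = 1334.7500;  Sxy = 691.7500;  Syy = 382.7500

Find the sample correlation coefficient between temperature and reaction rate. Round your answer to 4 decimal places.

0.9678

r = Sxy/√(Sxx·Syy) = 691.75/√(510875.5625) = 691.75/714.755596 = 0.967813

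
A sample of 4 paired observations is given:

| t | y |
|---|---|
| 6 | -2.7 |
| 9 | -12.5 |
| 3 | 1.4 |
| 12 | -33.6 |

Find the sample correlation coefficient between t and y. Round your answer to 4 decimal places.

n = 4, Σx = 30, Σy = -47.4, Σxy = -527.7, Σx² = 270, Σy² = 1294.46
Sxx = Σx² − (Σx)²/n = 270 − 225 = 45
Sxy = Σxy − (Σx)(Σy)/n = -527.7 − (-355.5) = -172.2
Syy = Σy² − (Σy)²/n = 1294.46 − 561.69 = 732.77
r = Sxy/√(Sxx·Syy) = -172.2/√(32974.65) = -172.2/181.589234 = -0.948294

-0.9483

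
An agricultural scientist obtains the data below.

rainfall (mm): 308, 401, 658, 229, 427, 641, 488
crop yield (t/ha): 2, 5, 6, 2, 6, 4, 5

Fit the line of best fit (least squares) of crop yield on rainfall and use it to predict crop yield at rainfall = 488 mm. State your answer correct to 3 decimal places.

4.553

n = 7, Σx = 3152, Σy = 30, Σxy = 14593, Σx² = 1572424
Sxx = Σx² − (Σx)²/n = 1572424 − 1419300.571429 = 153123.428571
Sxy = Σxy − (Σx)(Σy)/n = 14593 − 13508.571429 = 1084.428571
b = Sxy/Sxx = 1084.428571/153123.428571 = 0.007082
a = ȳ − b·x̄ = 4.285714 − 0.007082·450.285714 = 1.096766
ŷ(488) = a + b·488 = 1.096766 + 0.007082·488 = 4.552809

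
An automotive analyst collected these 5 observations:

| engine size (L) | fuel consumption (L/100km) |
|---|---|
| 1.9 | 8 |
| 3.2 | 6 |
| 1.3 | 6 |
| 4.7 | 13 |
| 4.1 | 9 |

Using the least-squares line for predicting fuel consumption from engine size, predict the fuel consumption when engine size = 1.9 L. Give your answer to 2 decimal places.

6.67

n = 5, Σx = 15.2, Σy = 42, Σxy = 140.2, Σx² = 54.44
Sxx = Σx² − (Σx)²/n = 54.44 − 46.208 = 8.232
Sxy = Σxy − (Σx)(Σy)/n = 140.2 − 127.68 = 12.52
b = Sxy/Sxx = 12.52/8.232 = 1.520894
a = ȳ − b·x̄ = 8.4 − 1.520894·3.04 = 3.776482
ŷ(1.9) = a + b·1.9 = 3.776482 + 1.520894·1.9 = 6.666181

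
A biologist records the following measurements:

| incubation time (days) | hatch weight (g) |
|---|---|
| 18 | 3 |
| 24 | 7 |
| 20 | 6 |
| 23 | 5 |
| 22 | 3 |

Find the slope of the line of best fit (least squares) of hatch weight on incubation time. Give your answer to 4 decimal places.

n = 5, Σx = 107, Σy = 24, Σxy = 523, Σx² = 2313
Sxx = Σx² − (Σx)²/n = 2313 − 2289.8 = 23.2
Sxy = Σxy − (Σx)(Σy)/n = 523 − 513.6 = 9.4
b = Sxy/Sxx = 9.4/23.2 = 0.405172

0.4052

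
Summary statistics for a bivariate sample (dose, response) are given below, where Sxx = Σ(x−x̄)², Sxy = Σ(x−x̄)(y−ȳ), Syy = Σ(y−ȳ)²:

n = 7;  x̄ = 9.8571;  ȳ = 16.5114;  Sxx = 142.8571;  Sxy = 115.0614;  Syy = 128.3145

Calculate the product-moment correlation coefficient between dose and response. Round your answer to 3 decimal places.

r = Sxy/√(Sxx·Syy) = 115.0614/√(18330.637358) = 115.0614/135.390684 = 0.849847

0.850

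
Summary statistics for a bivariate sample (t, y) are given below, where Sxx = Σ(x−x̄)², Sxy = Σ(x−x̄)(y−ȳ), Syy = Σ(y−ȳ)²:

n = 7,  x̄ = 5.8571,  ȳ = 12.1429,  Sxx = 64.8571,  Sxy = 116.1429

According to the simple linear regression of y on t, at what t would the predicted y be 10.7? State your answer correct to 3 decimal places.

5.051

b = Sxy/Sxx = 116.1429/64.8571 = 1.790751
a = ȳ − b·x̄ = 12.1429 − 1.790751·5.8571 = 1.654294
Set a + b·x = 10.7: x = (10.7 − 1.654294) / 1.790751 = 5.051349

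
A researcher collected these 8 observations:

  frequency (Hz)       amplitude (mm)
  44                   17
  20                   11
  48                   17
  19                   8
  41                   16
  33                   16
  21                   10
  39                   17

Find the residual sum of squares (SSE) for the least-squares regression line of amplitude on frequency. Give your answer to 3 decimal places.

12.126

n = 8, Σx = 265, Σy = 112, Σxy = 3993, Σx² = 9733, Σy² = 1664
Sxx = Σx² − (Σx)²/n = 9733 − 8778.125 = 954.875
Sxy = Σxy − (Σx)(Σy)/n = 3993 − 3710 = 283
Syy = Σy² − (Σy)²/n = 1664 − 1568 = 96
b = Sxy/Sxx = 283/954.875 = 0.296374
SSE = Syy − b·Sxy = 96 − 0.296374·283 = 12.126195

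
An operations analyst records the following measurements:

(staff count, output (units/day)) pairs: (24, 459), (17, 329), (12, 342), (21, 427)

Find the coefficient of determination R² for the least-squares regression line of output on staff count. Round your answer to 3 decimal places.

0.779

n = 4, Σx = 74, Σy = 1557, Σxy = 29680, Σx² = 1450, Σy² = 618215
Sxx = Σx² − (Σx)²/n = 1450 − 1369 = 81
Sxy = Σxy − (Σx)(Σy)/n = 29680 − 28804.5 = 875.5
Syy = Σy² − (Σy)²/n = 618215 − 606062.25 = 12152.75
R² = Sxy²/(Sxx·Syy) = (875.5)²/(81·12152.75) = 0.778669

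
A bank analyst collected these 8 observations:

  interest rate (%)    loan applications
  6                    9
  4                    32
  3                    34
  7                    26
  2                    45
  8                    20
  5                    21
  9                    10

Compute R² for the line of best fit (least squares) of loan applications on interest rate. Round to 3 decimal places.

0.674

n = 8, Σx = 44, Σy = 197, Σxy = 911, Σx² = 284, Σy² = 5903
Sxx = Σx² − (Σx)²/n = 284 − 242 = 42
Sxy = Σxy − (Σx)(Σy)/n = 911 − 1083.5 = -172.5
Syy = Σy² − (Σy)²/n = 5903 − 4851.125 = 1051.875
R² = Sxy²/(Sxx·Syy) = (-172.5)²/(42·1051.875) = 0.673542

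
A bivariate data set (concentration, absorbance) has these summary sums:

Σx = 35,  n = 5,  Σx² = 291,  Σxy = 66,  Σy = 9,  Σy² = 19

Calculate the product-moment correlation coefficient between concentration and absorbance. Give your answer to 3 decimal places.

0.264

Sxx = Σx² − (Σx)²/n = 291 − 245 = 46
Sxy = Σxy − (Σx)(Σy)/n = 66 − 63 = 3
Syy = Σy² − (Σy)²/n = 19 − 16.2 = 2.8
r = Sxy/√(Sxx·Syy) = 3/√(128.8) = 3/11.349009 = 0.264340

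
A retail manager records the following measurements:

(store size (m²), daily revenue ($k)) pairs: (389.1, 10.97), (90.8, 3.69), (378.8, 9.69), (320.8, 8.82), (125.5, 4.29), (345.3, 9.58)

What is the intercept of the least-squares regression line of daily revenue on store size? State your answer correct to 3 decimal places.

n = 6, Σx = 1650.3, Σy = 47.04, Σxy = 14949.876, Σx² = 541027.87
Sxx = Σx² − (Σx)²/n = 541027.87 − 453915.015 = 87112.855
Sxy = Σxy − (Σx)(Σy)/n = 14949.876 − 12938.352 = 2011.524
b = Sxy/Sxx = 2011.524/87112.855 = 0.023091
a = ȳ − b·x̄ = 7.84 − 0.023091·275.05 = 1.488817

1.489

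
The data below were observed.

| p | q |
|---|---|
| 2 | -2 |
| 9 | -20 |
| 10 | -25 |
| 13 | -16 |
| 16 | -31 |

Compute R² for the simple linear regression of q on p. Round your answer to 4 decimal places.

n = 5, Σx = 50, Σy = -94, Σxy = -1138, Σx² = 610, Σy² = 2246
Sxx = Σx² − (Σx)²/n = 610 − 500 = 110
Sxy = Σxy − (Σx)(Σy)/n = -1138 − (-940) = -198
Syy = Σy² − (Σy)²/n = 2246 − 1767.2 = 478.8
R² = Sxy²/(Sxx·Syy) = (-198)²/(110·478.8) = 0.744361

0.7444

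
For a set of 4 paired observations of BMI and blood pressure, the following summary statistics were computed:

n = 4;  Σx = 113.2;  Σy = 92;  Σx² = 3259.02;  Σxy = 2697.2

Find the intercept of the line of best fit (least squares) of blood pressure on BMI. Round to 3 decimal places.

-24.762

Sxx = Σx² − (Σx)²/n = 3259.02 − 3203.56 = 55.46
Sxy = Σxy − (Σx)(Σy)/n = 2697.2 − 2603.6 = 93.6
b = Sxy/Sxx = 93.6/55.46 = 1.687703
a = ȳ − b·x̄ = 23 − 1.687703·28.3 = -24.761991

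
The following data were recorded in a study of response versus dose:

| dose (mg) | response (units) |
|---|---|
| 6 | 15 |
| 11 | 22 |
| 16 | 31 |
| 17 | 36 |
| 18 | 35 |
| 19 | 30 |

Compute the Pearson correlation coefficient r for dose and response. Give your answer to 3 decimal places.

0.930

n = 6, Σx = 87, Σy = 169, Σxy = 2640, Σx² = 1387, Σy² = 5091
Sxx = Σx² − (Σx)²/n = 1387 − 1261.5 = 125.5
Sxy = Σxy − (Σx)(Σy)/n = 2640 − 2450.5 = 189.5
Syy = Σy² − (Σy)²/n = 5091 − 4760.166667 = 330.833333
r = Sxy/√(Sxx·Syy) = 189.5/√(41519.583333) = 189.5/203.763548 = 0.930000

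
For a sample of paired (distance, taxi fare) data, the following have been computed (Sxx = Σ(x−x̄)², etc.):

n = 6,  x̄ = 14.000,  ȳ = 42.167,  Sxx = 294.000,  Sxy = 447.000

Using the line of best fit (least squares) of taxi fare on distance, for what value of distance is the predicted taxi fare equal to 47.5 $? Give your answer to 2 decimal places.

b = Sxy/Sxx = 447/294 = 1.520408
a = ȳ − b·x̄ = 42.167 − 1.520408·14 = 20.881286
Set a + b·x = 47.5: x = (47.5 − 20.881286) / 1.520408 = 17.507611

17.51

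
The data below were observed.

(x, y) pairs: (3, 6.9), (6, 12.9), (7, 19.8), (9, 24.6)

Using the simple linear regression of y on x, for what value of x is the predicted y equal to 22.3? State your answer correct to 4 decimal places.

8.3113

n = 4, Σx = 25, Σy = 64.2, Σxy = 458.1, Σx² = 175
Sxx = Σx² − (Σx)²/n = 175 − 156.25 = 18.75
Sxy = Σxy − (Σx)(Σy)/n = 458.1 − 401.25 = 56.85
b = Sxy/Sxx = 56.85/18.75 = 3.032
a = ȳ − b·x̄ = 16.05 − 3.032·6.25 = -2.9
Set a + b·x = 22.3: x = (22.3 − (-2.9)) / 3.032 = 8.311346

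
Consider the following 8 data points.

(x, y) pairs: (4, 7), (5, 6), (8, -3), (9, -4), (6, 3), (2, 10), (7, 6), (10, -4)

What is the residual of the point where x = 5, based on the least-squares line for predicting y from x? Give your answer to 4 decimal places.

0.7318

n = 8, Σx = 51, Σy = 21, Σxy = 38, Σx² = 375
Sxx = Σx² − (Σx)²/n = 375 − 325.125 = 49.875
Sxy = Σxy − (Σx)(Σy)/n = 38 − 133.875 = -95.875
b = Sxy/Sxx = -95.875/49.875 = -1.922306
a = ȳ − b·x̄ = 2.625 − (-1.922306)·6.375 = 14.879699
ŷ(5) = 14.879699 + (-1.922306)·5 = 5.268170
residual = y − ŷ = 6 − 5.268170 = 0.731830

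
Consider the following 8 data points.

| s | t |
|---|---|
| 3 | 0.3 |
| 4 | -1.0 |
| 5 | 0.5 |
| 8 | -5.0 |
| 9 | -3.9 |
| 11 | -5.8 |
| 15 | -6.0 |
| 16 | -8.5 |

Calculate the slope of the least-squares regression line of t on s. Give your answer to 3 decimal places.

-0.627

n = 8, Σx = 71, Σy = -29.4, Σxy = -365.5, Σx² = 797
Sxx = Σx² − (Σx)²/n = 797 − 630.125 = 166.875
Sxy = Σxy − (Σx)(Σy)/n = -365.5 − (-260.925) = -104.575
b = Sxy/Sxx = -104.575/166.875 = -0.626667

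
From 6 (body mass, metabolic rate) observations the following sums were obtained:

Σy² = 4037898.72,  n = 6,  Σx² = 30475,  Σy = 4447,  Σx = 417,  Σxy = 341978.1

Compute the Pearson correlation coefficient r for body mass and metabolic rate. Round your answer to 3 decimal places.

Sxx = Σx² − (Σx)²/n = 30475 − 28981.5 = 1493.5
Sxy = Σxy − (Σx)(Σy)/n = 341978.1 − 309066.5 = 32911.6
Syy = Σy² − (Σy)²/n = 4037898.72 − 3295968.166667 = 741930.553333
r = Sxy/√(Sxx·Syy) = 32911.6/√(1108073281.403333) = 32911.6/33287.734699 = 0.988701

0.989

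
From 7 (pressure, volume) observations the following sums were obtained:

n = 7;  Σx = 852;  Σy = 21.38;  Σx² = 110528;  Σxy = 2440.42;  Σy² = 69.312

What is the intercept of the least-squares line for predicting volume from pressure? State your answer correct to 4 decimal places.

5.9393

Sxx = Σx² − (Σx)²/n = 110528 − 103700.571429 = 6827.428571
Sxy = Σxy − (Σx)(Σy)/n = 2440.42 − 2602.251429 = -161.831429
b = Sxy/Sxx = -161.831429/6827.428571 = -0.023703
a = ȳ − b·x̄ = 3.054286 − (-0.023703)·121.714286 = 5.939295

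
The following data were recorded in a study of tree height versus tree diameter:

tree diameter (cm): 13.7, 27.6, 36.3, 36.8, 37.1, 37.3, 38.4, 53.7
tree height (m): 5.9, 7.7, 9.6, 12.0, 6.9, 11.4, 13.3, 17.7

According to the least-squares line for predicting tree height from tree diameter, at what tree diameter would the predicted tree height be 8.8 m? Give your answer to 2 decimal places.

29.09

n = 8, Σx = 280.9, Σy = 84.5, Σxy = 3225.85, Σx² = 10747.33
Sxx = Σx² − (Σx)²/n = 10747.33 − 9863.10125 = 884.22875
Sxy = Σxy − (Σx)(Σy)/n = 3225.85 − 2967.00625 = 258.84375
b = Sxy/Sxx = 258.84375/884.22875 = 0.292734
a = ȳ − b·x̄ = 10.5625 − 0.292734·35.1125 = 0.283880
Set a + b·x = 8.8: x = (8.8 − 0.283880) / 0.292734 = 29.091674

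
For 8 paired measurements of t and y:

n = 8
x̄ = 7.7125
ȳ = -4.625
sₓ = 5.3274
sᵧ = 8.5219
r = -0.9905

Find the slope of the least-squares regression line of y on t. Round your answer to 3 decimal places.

b = r · sᵧ/sₓ = -0.9905 · 8.5219/5.3274 = -1.584439

-1.584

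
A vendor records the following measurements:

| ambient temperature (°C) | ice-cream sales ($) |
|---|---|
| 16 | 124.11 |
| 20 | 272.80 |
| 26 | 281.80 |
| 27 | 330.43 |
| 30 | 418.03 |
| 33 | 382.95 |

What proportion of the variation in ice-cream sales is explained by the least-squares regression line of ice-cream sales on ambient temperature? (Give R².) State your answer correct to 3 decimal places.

0.847

n = 6, Σx = 152, Σy = 1810.12, Σxy = 48868.42, Σx² = 4050, Σy² = 599818.1404
Sxx = Σx² − (Σx)²/n = 4050 − 3850.666667 = 199.333333
Sxy = Σxy − (Σx)(Σy)/n = 48868.42 − 45856.373333 = 3012.046667
Syy = Σy² − (Σy)²/n = 599818.1404 − 546089.069067 = 53729.071333
R² = Sxy²/(Sxx·Syy) = (3012.046667)²/(199.333333·53729.071333) = 0.847099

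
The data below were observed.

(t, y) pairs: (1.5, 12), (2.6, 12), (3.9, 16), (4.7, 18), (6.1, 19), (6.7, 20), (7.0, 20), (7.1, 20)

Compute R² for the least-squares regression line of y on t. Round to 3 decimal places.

0.947

n = 8, Σx = 39.6, Σy = 137, Σxy = 728.1, Σx² = 227.82, Σy² = 2429
Sxx = Σx² − (Σx)²/n = 227.82 − 196.02 = 31.8
Sxy = Σxy − (Σx)(Σy)/n = 728.1 − 678.15 = 49.95
Syy = Σy² − (Σy)²/n = 2429 − 2346.125 = 82.875
R² = Sxy²/(Sxx·Syy) = (49.95)²/(31.8·82.875) = 0.946717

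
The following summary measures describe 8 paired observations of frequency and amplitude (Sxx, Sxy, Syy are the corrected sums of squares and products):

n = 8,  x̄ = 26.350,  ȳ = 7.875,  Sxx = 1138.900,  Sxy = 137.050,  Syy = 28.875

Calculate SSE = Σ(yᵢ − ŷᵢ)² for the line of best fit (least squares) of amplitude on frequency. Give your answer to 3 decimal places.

b = Sxy/Sxx = 137.05/1138.9 = 0.120335
SSE = Syy − b·Sxy = 28.875 − 0.120335·137.05 = 12.383032

12.383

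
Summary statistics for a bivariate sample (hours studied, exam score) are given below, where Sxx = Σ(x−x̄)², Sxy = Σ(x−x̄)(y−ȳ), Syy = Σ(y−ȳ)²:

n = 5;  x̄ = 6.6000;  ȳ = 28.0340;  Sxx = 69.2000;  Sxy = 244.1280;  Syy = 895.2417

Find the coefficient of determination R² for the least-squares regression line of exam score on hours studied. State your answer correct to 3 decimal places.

R² = Sxy²/(Sxx·Syy) = (244.128)²/(69.2·895.2417) = 0.962030

0.962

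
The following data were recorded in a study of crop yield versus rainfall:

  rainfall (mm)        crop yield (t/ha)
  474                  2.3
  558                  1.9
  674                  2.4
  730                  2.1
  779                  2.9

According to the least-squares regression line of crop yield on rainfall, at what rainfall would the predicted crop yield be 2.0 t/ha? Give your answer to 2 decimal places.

444.58

n = 5, Σx = 3215, Σy = 11.6, Σxy = 7560.1, Σx² = 2130057
Sxx = Σx² − (Σx)²/n = 2130057 − 2067245 = 62812
Sxy = Σxy − (Σx)(Σy)/n = 7560.1 − 7458.8 = 101.3
b = Sxy/Sxx = 101.3/62812 = 0.001613
a = ȳ − b·x̄ = 2.32 − 0.001613·643 = 1.283002
Set a + b·x = 2.0: x = (2.0 − 1.283002) / 0.001613 = 444.581046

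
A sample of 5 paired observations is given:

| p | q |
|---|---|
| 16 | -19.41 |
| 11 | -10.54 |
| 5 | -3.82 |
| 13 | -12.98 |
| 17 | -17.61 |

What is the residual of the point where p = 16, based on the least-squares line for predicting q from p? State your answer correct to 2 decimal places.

n = 5, Σx = 62, Σy = -64.36, Σxy = -913.71, Σx² = 860
Sxx = Σx² − (Σx)²/n = 860 − 768.8 = 91.2
Sxy = Σxy − (Σx)(Σy)/n = -913.71 − (-798.064) = -115.646
b = Sxy/Sxx = -115.646/91.2 = -1.268048
a = ȳ − b·x̄ = -12.872 − (-1.268048)·12.4 = 2.851798
ŷ(16) = 2.851798 + (-1.268048)·16 = -17.436974
residual = y − ŷ = -19.41 − (-17.436974) = -1.973026

-1.97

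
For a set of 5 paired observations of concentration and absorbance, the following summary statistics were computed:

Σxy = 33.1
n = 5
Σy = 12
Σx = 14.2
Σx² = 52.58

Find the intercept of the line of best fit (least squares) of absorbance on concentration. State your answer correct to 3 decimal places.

2.627

Sxx = Σx² − (Σx)²/n = 52.58 − 40.328 = 12.252
Sxy = Σxy − (Σx)(Σy)/n = 33.1 − 34.08 = -0.98
b = Sxy/Sxx = -0.98/12.252 = -0.079987
a = ȳ − b·x̄ = 2.4 − (-0.079987)·2.84 = 2.627163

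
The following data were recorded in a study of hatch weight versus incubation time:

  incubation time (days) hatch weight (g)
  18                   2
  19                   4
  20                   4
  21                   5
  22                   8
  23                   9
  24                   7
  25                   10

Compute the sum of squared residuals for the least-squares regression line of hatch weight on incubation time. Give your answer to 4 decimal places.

7.7262

n = 8, Σx = 172, Σy = 49, Σxy = 1098, Σx² = 3740, Σy² = 355
Sxx = Σx² − (Σx)²/n = 3740 − 3698 = 42
Sxy = Σxy − (Σx)(Σy)/n = 1098 − 1053.5 = 44.5
Syy = Σy² − (Σy)²/n = 355 − 300.125 = 54.875
b = Sxy/Sxx = 44.5/42 = 1.059524
SSE = Syy − b·Sxy = 54.875 − 1.059524·44.5 = 7.726190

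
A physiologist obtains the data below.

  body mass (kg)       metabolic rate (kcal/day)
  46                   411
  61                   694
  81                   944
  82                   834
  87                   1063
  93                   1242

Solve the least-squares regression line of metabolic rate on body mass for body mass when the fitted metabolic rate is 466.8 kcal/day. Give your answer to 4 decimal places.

49.6744

n = 6, Σx = 450, Σy = 5188, Σxy = 414079, Σx² = 35340
Sxx = Σx² − (Σx)²/n = 35340 − 33750 = 1590
Sxy = Σxy − (Σx)(Σy)/n = 414079 − 389100 = 24979
b = Sxy/Sxx = 24979/1590 = 15.710063
a = ȳ − b·x̄ = 864.666667 − 15.710063·75 = -313.588050
Set a + b·x = 466.8: x = (466.8 − (-313.588050)) / 15.710063 = 49.674407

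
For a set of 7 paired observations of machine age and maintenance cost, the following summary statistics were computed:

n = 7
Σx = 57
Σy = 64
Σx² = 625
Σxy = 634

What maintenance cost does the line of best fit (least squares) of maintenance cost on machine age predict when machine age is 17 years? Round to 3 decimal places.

15.357

Sxx = Σx² − (Σx)²/n = 625 − 464.142857 = 160.857143
Sxy = Σxy − (Σx)(Σy)/n = 634 − 521.142857 = 112.857143
b = Sxy/Sxx = 112.857143/160.857143 = 0.701599
a = ȳ − b·x̄ = 9.142857 − 0.701599·8.142857 = 3.429840
ŷ(17) = a + b·17 = 3.429840 + 0.701599·17 = 15.357016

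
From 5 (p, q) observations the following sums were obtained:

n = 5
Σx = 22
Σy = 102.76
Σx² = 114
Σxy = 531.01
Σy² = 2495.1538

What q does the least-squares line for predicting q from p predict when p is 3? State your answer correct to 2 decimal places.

14.13

Sxx = Σx² − (Σx)²/n = 114 − 96.8 = 17.2
Sxy = Σxy − (Σx)(Σy)/n = 531.01 − 452.144 = 78.866
b = Sxy/Sxx = 78.866/17.2 = 4.585233
a = ȳ − b·x̄ = 20.552 − 4.585233·4.4 = 0.376977
ŷ(3) = a + b·3 = 0.376977 + 4.585233·3 = 14.132674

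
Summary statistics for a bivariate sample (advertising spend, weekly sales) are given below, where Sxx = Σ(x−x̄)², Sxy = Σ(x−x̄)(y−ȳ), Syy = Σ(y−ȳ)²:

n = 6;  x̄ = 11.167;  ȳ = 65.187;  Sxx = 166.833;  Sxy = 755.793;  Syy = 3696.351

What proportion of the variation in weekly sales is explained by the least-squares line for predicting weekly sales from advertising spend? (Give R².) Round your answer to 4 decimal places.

R² = Sxy²/(Sxx·Syy) = (755.793)²/(166.833·3696.351) = 0.926298

0.9263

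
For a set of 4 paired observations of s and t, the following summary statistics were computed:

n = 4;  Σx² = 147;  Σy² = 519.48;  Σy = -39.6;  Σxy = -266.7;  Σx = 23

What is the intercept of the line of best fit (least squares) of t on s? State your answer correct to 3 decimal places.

Sxx = Σx² − (Σx)²/n = 147 − 132.25 = 14.75
Sxy = Σxy − (Σx)(Σy)/n = -266.7 − (-227.7) = -39
b = Sxy/Sxx = -39/14.75 = -2.644068
a = ȳ − b·x̄ = -9.9 − (-2.644068)·5.75 = 5.303390

5.303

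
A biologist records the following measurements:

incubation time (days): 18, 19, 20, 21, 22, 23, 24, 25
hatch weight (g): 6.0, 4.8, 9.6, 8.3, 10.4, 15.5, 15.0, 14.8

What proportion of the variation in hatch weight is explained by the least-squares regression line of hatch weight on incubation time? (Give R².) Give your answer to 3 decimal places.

n = 8, Σx = 172, Σy = 84.4, Σxy = 1880.8, Σx² = 3740, Σy² = 1012.54
Sxx = Σx² − (Σx)²/n = 3740 − 3698 = 42
Sxy = Σxy − (Σx)(Σy)/n = 1880.8 − 1814.6 = 66.2
Syy = Σy² − (Σy)²/n = 1012.54 − 890.42 = 122.12
R² = Sxy²/(Sxx·Syy) = (66.2)²/(42·122.12) = 0.854437

0.854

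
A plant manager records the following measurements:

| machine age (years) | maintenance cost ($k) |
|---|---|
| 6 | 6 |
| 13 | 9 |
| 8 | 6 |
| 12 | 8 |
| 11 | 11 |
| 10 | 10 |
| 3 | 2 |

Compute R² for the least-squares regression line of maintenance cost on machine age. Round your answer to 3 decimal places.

n = 7, Σx = 63, Σy = 52, Σxy = 524, Σx² = 643, Σy² = 442
Sxx = Σx² − (Σx)²/n = 643 − 567 = 76
Sxy = Σxy − (Σx)(Σy)/n = 524 − 468 = 56
Syy = Σy² − (Σy)²/n = 442 − 386.285714 = 55.714286
R² = Sxy²/(Sxx·Syy) = (56)²/(76·55.714286) = 0.740621

0.741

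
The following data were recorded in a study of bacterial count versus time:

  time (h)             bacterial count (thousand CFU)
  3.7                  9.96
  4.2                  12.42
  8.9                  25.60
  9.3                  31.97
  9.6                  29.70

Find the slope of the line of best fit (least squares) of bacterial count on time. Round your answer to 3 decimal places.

3.394

n = 5, Σx = 35.7, Σy = 109.65, Σxy = 899.297, Σx² = 289.19
Sxx = Σx² − (Σx)²/n = 289.19 − 254.898 = 34.292
Sxy = Σxy − (Σx)(Σy)/n = 899.297 − 782.901 = 116.396
b = Sxy/Sxx = 116.396/34.292 = 3.394261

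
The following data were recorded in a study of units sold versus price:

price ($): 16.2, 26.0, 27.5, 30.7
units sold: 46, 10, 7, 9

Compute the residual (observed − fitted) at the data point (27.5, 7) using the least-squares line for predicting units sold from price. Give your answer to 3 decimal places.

n = 4, Σx = 100.4, Σy = 72, Σxy = 1474, Σx² = 2637.18
Sxx = Σx² − (Σx)²/n = 2637.18 − 2520.04 = 117.14
Sxy = Σxy − (Σx)(Σy)/n = 1474 − 1807.2 = -333.2
b = Sxy/Sxx = -333.2/117.14 = -2.844460
a = ȳ − b·x̄ = 18 − (-2.844460)·25.1 = 89.395936
ŷ(27.5) = 89.395936 + (-2.844460)·27.5 = 11.173297
residual = y − ŷ = 7 − 11.173297 = -4.173297

-4.173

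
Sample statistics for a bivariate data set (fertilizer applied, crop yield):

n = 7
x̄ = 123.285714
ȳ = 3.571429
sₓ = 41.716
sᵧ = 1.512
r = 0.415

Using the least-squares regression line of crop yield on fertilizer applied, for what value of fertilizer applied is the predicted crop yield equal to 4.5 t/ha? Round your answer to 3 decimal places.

185.019

b = r · sᵧ/sₓ = 0.415 · 1.512/41.716 = 0.015042
a = ȳ − b·x̄ = 3.571429 − 0.015042·123.285714 = 1.717001
Set a + b·x = 4.5: x = (4.5 − 1.717001) / 0.015042 = 185.018786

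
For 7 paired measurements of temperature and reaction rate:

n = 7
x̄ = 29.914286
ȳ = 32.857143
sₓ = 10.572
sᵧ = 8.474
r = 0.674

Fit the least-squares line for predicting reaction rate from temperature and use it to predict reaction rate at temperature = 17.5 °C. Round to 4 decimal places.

26.1504

b = r · sᵧ/sₓ = 0.674 · 8.474/10.572 = 0.540246
a = ȳ − b·x̄ = 32.857143 − 0.540246·29.914286 = 16.696083
ŷ(17.5) = a + b·17.5 = 16.696083 + 0.540246·17.5 = 26.150380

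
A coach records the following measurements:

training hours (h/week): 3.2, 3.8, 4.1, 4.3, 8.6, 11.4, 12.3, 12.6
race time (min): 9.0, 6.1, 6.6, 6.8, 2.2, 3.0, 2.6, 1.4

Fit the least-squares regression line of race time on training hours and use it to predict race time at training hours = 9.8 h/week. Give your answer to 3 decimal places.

n = 8, Σx = 60.3, Σy = 37.7, Σxy = 211.02, Σx² = 573.95
Sxx = Σx² − (Σx)²/n = 573.95 − 454.51125 = 119.43875
Sxy = Σxy − (Σx)(Σy)/n = 211.02 − 284.16375 = -73.14375
b = Sxy/Sxx = -73.14375/119.43875 = -0.612395
a = ȳ − b·x̄ = 4.7125 − (-0.612395)·7.5375 = 9.328431
ŷ(9.8) = a + b·9.8 = 9.328431 + (-0.612395)·9.8 = 3.326955

3.327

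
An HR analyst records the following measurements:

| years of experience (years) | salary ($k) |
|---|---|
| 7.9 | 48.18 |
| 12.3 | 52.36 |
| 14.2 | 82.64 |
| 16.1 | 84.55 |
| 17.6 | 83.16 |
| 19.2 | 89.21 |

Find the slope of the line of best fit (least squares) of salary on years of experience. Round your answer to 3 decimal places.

4.017

n = 6, Σx = 87.3, Σy = 440.1, Σxy = 6735.841, Σx² = 1352.95
Sxx = Σx² − (Σx)²/n = 1352.95 − 1270.215 = 82.735
Sxy = Σxy − (Σx)(Σy)/n = 6735.841 − 6403.455 = 332.386
b = Sxy/Sxx = 332.386/82.735 = 4.017477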